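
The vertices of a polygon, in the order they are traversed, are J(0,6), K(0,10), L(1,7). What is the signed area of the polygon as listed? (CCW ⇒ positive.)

Σ = (0) + (-10) + (6) = -4
Signed area = Σ/2 = -2 (negative ⇒ clockwise traversal).

-2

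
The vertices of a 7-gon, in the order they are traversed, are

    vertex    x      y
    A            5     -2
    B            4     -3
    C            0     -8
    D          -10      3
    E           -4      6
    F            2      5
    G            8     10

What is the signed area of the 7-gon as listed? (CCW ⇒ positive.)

Cross-terms: -7, -32, -80, -48, -32, -20, -66  ⇒  Σ = -285
Signed area = Σ/2 = -142.5 (negative ⇒ clockwise traversal).

-142.5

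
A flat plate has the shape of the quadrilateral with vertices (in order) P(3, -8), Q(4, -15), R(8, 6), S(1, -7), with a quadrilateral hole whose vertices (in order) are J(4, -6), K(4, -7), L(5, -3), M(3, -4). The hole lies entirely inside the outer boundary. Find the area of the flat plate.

38

Outer boundary:
P→Q: (3)(-15) − (4)(-8) = -13
Q→R: (4)(6) − (8)(-15) = 144
R→S: (8)(-7) − (1)(6) = -62
S→P: (1)(-8) − (3)(-7) = 13
Σ = 82
Area = |Σ|/2 = 41.
Hole:
Apply the shoelace formula: 2A = Σ (x_i·y_{i+1} − x_{i+1}·y_i), indices taken mod 4.
Σ = (-4) + (23) + (-11) + (-2) = 6
Area = |Σ|/2 = 3.
Net area = 41 − 3 = 38.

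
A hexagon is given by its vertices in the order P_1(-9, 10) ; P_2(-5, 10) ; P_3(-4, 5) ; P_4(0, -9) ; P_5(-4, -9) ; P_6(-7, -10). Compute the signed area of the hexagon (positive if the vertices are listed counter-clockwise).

-104

Apply the surveyor's formula: 2A = Σ (x_i·y_{i+1} − x_{i+1}·y_i), indices taken mod 6.
Cross-terms: -40, 15, 36, -36, -23, -160  ⇒  Σ = -208
Signed area = Σ/2 = -104 (negative ⇒ clockwise traversal).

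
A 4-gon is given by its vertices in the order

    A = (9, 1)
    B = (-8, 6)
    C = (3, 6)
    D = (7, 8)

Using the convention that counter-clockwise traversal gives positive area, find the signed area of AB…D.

Apply the shoelace formula: 2A = Σ (x_i·y_{i+1} − x_{i+1}·y_i), indices taken mod 4.
Cross-terms: 62, -66, -18, -65  ⇒  Σ = -87
Signed area = Σ/2 = -43.5 (negative ⇒ clockwise traversal).

-43.5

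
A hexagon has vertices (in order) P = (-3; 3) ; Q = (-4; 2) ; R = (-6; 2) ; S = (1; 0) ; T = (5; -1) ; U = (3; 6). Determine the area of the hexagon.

33.5

Apply the shoelace formula: 2A = Σ (x_i·y_{i+1} − x_{i+1}·y_i), indices taken mod 6.
Cross-terms: 6, 4, -2, -1, 33, 27  ⇒  Σ = 67
Area = |Σ|/2 = 33.5.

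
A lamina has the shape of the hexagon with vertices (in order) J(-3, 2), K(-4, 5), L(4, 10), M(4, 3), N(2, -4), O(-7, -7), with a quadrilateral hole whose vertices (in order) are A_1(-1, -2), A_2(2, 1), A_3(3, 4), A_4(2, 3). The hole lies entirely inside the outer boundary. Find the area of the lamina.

Outer boundary:
Σ = (-7) + (-60) + (-28) + (-22) + (-42) + (-35) = -194
Area = |Σ|/2 = 97.
Hole:
Σ = (3) + (5) + (1) + (-1) = 8
Area = |Σ|/2 = 4.
Net area = 97 − 4 = 93.

93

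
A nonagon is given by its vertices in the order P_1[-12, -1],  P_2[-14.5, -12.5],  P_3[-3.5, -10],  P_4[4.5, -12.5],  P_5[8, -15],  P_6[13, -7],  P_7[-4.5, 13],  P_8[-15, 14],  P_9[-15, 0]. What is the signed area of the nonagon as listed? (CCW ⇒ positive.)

Apply the shoelace formula: 2A = Σ (x_i·y_{i+1} − x_{i+1}·y_i), indices taken mod 9.
Cross-terms: 135.5, 101.25, 88.75, 32.5, 139, 137.5, 132, 210, 15  ⇒  Σ = 991.5
Signed area = Σ/2 = 495.75 (positive ⇒ counter-clockwise traversal).

495.75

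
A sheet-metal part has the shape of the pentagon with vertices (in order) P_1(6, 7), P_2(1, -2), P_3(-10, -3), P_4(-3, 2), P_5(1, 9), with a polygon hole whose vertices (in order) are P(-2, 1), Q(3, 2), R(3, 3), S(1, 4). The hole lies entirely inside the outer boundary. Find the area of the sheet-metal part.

Outer boundary:
P_1→P_2: (6)(-2) − (1)(7) = -19
P_2→P_3: (1)(-3) − (-10)(-2) = -23
P_3→P_4: (-10)(2) − (-3)(-3) = -29
P_4→P_5: (-3)(9) − (1)(2) = -29
P_5→P_1: (1)(7) − (6)(9) = -47
Σ = -147
Area = |Σ|/2 = 73.5.
Hole:
Σ = (-7) + (3) + (9) + (9) = 14
Area = |Σ|/2 = 7.
Net area = 73.5 − 7 = 66.5.

66.5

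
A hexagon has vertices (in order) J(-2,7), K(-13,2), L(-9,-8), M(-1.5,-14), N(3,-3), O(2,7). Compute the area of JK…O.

212.25

J→K: (-2)(2) − (-13)(7) = 87
K→L: (-13)(-8) − (-9)(2) = 122
L→M: (-9)(-14) − (-1.5)(-8) = 114
M→N: (-1.5)(-3) − (3)(-14) = 46.5
N→O: (3)(7) − (2)(-3) = 27
O→J: (2)(7) − (-2)(7) = 28
Σ = 424.5
Area = |Σ|/2 = 212.25.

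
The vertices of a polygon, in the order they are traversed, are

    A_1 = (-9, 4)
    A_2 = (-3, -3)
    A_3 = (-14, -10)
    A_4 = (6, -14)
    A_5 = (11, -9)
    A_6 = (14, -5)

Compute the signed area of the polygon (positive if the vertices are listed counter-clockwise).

Cross-terms: 39, -12, 256, 100, 71, 11  ⇒  Σ = 465
Signed area = Σ/2 = 232.5 (positive ⇒ counter-clockwise traversal).

232.5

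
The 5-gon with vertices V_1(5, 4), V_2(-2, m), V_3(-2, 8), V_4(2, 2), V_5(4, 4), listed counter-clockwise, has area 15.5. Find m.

9

The doubled signed area Σ (x_i y_{i+1} − x_{i+1} y_i) is linear in m.
With m=0 it equals -32; the coefficient of m is 7 (from the two edges through V_2).
So 7·m + -32 = 2·15.5 = 31 ⇒ m = 9.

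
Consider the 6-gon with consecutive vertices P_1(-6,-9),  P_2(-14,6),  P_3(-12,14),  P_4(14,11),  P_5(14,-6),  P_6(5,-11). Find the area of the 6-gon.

543.5

Apply the shoelace (surveyor's) formula: 2A = Σ (x_i·y_{i+1} − x_{i+1}·y_i), indices taken mod 6.
Σ = (-162) + (-124) + (-328) + (-238) + (-124) + (-111) = -1087
Area = |Σ|/2 = 543.5.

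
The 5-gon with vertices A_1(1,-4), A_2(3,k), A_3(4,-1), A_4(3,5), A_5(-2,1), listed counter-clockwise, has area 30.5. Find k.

The doubled signed area Σ (x_i y_{i+1} − x_{i+1} y_i) is linear in k.
With k=0 it equals 52; the coefficient of k is -3 (from the two edges through A_2).
So -3·k + 52 = 2·30.5 = 61 ⇒ k = -3.

-3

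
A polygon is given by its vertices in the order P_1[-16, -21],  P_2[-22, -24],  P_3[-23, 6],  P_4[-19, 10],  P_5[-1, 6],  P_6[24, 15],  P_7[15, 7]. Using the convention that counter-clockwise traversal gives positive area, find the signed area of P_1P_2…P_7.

-700.5

Σ = (-78) + (-684) + (-116) + (-104) + (-159) + (-57) + (-203) = -1401
Signed area = Σ/2 = -700.5 (negative ⇒ clockwise traversal).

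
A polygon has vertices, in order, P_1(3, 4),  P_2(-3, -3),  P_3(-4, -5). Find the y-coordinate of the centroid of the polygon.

-4/3

Apply the surveyor's formula. First the cross-terms c_i = x_i·y_{i+1} − x_{i+1}·y_i:
  3, 3, -1  ⇒  2A = 5, A = 2.5.
Then Σ (y_i + y_{i+1})·c_i = -20, so ȳ = -20 / (6·2.5) = -4/3.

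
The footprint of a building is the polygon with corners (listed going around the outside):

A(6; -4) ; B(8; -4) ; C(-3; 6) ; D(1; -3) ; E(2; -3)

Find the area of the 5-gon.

30

Apply Gauss's area formula: 2A = Σ (x_i·y_{i+1} − x_{i+1}·y_i), indices taken mod 5.
Σ = (8) + (36) + (3) + (3) + (10) = 60
Area = |Σ|/2 = 30.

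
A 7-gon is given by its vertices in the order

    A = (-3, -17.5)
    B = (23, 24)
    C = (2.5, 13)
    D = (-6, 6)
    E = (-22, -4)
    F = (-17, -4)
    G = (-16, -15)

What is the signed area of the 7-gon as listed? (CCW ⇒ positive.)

Cross-terms: 330.5, 239, 93, 156, 20, 191, 235  ⇒  Σ = 1264.5
Signed area = Σ/2 = 632.25 (positive ⇒ counter-clockwise traversal).

632.25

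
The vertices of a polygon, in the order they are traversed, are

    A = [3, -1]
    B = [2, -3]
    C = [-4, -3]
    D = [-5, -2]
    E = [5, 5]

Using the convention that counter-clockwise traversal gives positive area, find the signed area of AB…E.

Cross-terms: -7, -18, -7, -15, -20  ⇒  Σ = -67
Signed area = Σ/2 = -33.5 (negative ⇒ clockwise traversal).

-33.5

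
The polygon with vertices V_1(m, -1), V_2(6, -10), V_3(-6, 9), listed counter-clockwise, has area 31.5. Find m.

Write out the shoelace sum; only the two edges meeting at V_1 involve m:
2·Area = [((-6)·(-1) − m·9) + (m·(-10) − 6·(-1))] + -6
       = -19·m + 6 = 63
⇒ m = -3.

-3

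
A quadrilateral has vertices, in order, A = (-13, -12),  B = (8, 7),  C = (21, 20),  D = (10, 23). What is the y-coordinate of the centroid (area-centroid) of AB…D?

Apply the shoelace formula. First the cross-terms c_i = x_i·y_{i+1} − x_{i+1}·y_i:
  5, 13, 283, 179  ⇒  2A = 480, A = 240.
Then Σ (y_i + y_{i+1})·c_i = 14464, so ȳ = 14464 / (6·240) = 452/45.

452/45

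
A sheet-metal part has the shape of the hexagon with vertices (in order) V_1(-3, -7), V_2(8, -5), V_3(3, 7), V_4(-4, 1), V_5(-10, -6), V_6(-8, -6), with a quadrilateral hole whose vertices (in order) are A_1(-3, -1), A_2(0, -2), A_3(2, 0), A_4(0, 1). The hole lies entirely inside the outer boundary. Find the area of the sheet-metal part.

Outer boundary:
Apply the shoelace (surveyor's) formula: 2A = Σ (x_i·y_{i+1} − x_{i+1}·y_i), indices taken mod 6.
Σ = (71) + (71) + (31) + (34) + (12) + (38) = 257
Area = |Σ|/2 = 128.5.
Hole:
Apply the shoelace (surveyor's) formula: 2A = Σ (x_i·y_{i+1} − x_{i+1}·y_i), indices taken mod 4.
Σ = (6) + (4) + (2) + (3) = 15
Area = |Σ|/2 = 7.5.
Net area = 128.5 − 7.5 = 121.

121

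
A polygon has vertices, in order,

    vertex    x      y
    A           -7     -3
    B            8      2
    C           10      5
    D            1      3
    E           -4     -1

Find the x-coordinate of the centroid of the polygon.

557/213

Apply Gauss's area formula. First the cross-terms c_i = x_i·y_{i+1} − x_{i+1}·y_i:
  10, 20, 25, 11, 5  ⇒  2A = 71, A = 35.5.
Then Σ (x_i + x_{i+1})·c_i = 557, so x̄ = 557 / (6·35.5) = 557/213.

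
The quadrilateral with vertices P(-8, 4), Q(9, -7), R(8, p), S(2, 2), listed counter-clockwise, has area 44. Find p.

-4

Write out the shoelace sum; only the two edges meeting at R involve p:
2·Area = [(9·p − 8·(-7)) + (8·2 − 2·p)] + 44
       = 7·p + 116 = 88
⇒ p = -4.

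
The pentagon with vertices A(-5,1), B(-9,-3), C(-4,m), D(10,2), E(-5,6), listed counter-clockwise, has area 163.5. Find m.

The doubled signed area Σ (x_i y_{i+1} − x_{i+1} y_i) is linear in m.
With m=0 it equals 99; the coefficient of m is -19 (from the two edges through C).
So -19·m + 99 = 2·163.5 = 327 ⇒ m = -12.

-12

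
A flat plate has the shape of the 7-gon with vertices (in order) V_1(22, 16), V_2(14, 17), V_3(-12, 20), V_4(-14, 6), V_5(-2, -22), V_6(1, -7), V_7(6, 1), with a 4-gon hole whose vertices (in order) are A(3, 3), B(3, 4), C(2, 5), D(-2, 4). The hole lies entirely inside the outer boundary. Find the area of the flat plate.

Outer boundary:
Σ = (150) + (484) + (208) + (320) + (36) + (43) + (74) = 1315
Area = |Σ|/2 = 657.5.
Hole:
Σ = (3) + (7) + (18) + (-18) = 10
Area = |Σ|/2 = 5.
Net area = 657.5 − 5 = 652.5.

652.5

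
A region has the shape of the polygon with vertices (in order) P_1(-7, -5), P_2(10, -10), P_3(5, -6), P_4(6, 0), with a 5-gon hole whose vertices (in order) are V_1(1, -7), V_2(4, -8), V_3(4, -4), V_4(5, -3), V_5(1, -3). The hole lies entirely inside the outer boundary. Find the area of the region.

Outer boundary:
Σ = (120) + (-10) + (36) + (-30) = 116
Area = |Σ|/2 = 58.
Hole:
Σ = (20) + (16) + (8) + (-12) + (-4) = 28
Area = |Σ|/2 = 14.
Net area = 58 − 14 = 44.

44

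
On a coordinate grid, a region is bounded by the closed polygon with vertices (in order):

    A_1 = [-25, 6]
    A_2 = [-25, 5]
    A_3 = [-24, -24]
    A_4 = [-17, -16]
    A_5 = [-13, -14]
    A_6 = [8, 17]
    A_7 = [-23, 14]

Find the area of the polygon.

678.5

A_1→A_2: (-25)(5) − (-25)(6) = 25
A_2→A_3: (-25)(-24) − (-24)(5) = 720
A_3→A_4: (-24)(-16) − (-17)(-24) = -24
A_4→A_5: (-17)(-14) − (-13)(-16) = 30
A_5→A_6: (-13)(17) − (8)(-14) = -109
A_6→A_7: (8)(14) − (-23)(17) = 503
A_7→A_1: (-23)(6) − (-25)(14) = 212
Σ = 1357
Area = |Σ|/2 = 678.5.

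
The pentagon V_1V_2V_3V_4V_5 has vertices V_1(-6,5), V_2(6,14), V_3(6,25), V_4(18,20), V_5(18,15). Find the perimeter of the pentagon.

70

|V_1V_2| = √((12)² + (9)²) = √225 = 15
|V_2V_3| = √((0)² + (11)²) = √121 = 11
|V_3V_4| = √((12)² + (-5)²) = √169 = 13
|V_4V_5| = √((0)² + (-5)²) = √25 = 5
|V_5V_1| = √((-24)² + (-10)²) = √676 = 26
Perimeter = 15 + 11 + 13 + 5 + 26 = 70.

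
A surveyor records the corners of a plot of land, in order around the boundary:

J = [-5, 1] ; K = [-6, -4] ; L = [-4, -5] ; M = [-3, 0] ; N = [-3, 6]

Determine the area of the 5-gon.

17

Apply the shoelace formula: 2A = Σ (x_i·y_{i+1} − x_{i+1}·y_i), indices taken mod 5.
Cross-terms: 26, 14, -15, -18, 27  ⇒  Σ = 34
Area = |Σ|/2 = 17.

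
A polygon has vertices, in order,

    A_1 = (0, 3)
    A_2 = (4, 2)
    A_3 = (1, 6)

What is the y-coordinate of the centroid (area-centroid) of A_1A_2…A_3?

11/3

Apply the shoelace (surveyor's) formula. First the cross-terms c_i = x_i·y_{i+1} − x_{i+1}·y_i:
  -12, 22, 3  ⇒  2A = 13, A = 6.5.
Then Σ (y_i + y_{i+1})·c_i = 143, so ȳ = 143 / (6·6.5) = 11/3.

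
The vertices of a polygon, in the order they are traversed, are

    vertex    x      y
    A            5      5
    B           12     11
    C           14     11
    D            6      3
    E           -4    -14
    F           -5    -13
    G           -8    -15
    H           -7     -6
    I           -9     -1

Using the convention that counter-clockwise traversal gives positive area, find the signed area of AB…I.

-157

Cross-terms: -5, -22, -24, -72, -18, -29, -57, -47, -40  ⇒  Σ = -314
Signed area = Σ/2 = -157 (negative ⇒ clockwise traversal).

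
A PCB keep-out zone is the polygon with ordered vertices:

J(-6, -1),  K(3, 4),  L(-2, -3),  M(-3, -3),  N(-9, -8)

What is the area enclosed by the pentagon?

33.5

Apply the shoelace formula: 2A = Σ (x_i·y_{i+1} − x_{i+1}·y_i), indices taken mod 5.
J→K: (-6)(4) − (3)(-1) = -21
K→L: (3)(-3) − (-2)(4) = -1
L→M: (-2)(-3) − (-3)(-3) = -3
M→N: (-3)(-8) − (-9)(-3) = -3
N→J: (-9)(-1) − (-6)(-8) = -39
Σ = -67
Area = |Σ|/2 = 33.5.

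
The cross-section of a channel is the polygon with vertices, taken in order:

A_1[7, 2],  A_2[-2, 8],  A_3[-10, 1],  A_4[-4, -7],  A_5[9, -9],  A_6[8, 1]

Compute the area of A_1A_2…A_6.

Apply Gauss's area formula: 2A = Σ (x_i·y_{i+1} − x_{i+1}·y_i), indices taken mod 6.
Cross-terms: 60, 78, 74, 99, 81, 9  ⇒  Σ = 401
Area = |Σ|/2 = 200.5.

200.5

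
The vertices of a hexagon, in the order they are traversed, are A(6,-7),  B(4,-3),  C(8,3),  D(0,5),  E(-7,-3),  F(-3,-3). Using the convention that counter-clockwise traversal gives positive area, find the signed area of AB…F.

86

Apply the shoelace formula: 2A = Σ (x_i·y_{i+1} − x_{i+1}·y_i), indices taken mod 6.
Σ = (10) + (36) + (40) + (35) + (12) + (39) = 172
Signed area = Σ/2 = 86 (positive ⇒ counter-clockwise traversal).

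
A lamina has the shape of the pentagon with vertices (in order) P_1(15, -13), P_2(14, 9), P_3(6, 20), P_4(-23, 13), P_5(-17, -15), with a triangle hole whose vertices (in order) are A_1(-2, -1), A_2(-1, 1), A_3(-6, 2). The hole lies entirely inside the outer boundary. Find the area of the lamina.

Outer boundary:
Apply the surveyor's formula: 2A = Σ (x_i·y_{i+1} − x_{i+1}·y_i), indices taken mod 5.
P_1→P_2: (15)(9) − (14)(-13) = 317
P_2→P_3: (14)(20) − (6)(9) = 226
P_3→P_4: (6)(13) − (-23)(20) = 538
P_4→P_5: (-23)(-15) − (-17)(13) = 566
P_5→P_1: (-17)(-13) − (15)(-15) = 446
Σ = 2093
Area = |Σ|/2 = 1046.5.
Hole:
Cross-terms: -3, 4, 10  ⇒  Σ = 11
Area = |Σ|/2 = 5.5.
Net area = 1046.5 − 5.5 = 1041.

1041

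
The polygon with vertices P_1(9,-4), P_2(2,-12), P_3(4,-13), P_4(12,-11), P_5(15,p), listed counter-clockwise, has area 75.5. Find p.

Write out the shoelace sum; only the two edges meeting at P_5 involve p:
2·Area = [(12·p − 15·(-11)) + (15·(-4) − 9·p)] + 34
       = 3·p + 139 = 151
⇒ p = 4.

4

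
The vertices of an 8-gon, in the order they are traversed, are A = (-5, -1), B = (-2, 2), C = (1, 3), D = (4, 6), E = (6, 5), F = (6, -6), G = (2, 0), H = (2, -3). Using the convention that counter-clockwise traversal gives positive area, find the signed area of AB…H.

Apply Gauss's area formula: 2A = Σ (x_i·y_{i+1} − x_{i+1}·y_i), indices taken mod 8.
Σ = (-12) + (-8) + (-6) + (-16) + (-66) + (12) + (-6) + (-17) = -119
Signed area = Σ/2 = -59.5 (negative ⇒ clockwise traversal).

-59.5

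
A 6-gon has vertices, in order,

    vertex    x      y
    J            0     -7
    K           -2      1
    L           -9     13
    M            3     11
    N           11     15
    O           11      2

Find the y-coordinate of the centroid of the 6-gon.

832/155

Apply the surveyor's formula. First the cross-terms c_i = x_i·y_{i+1} − x_{i+1}·y_i:
  -14, -17, -138, -76, -143, -77  ⇒  2A = -465, A = -232.5.
Then Σ (y_i + y_{i+1})·c_i = -7488, so ȳ = -7488 / (6·(-232.5)) = 832/155.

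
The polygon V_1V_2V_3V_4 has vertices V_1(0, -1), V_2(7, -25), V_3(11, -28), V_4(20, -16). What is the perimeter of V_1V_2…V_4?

|V_1V_2| = √((7)² + (-24)²) = √625 = 25
|V_2V_3| = √((4)² + (-3)²) = √25 = 5
|V_3V_4| = √((9)² + (12)²) = √225 = 15
|V_4V_1| = √((-20)² + (15)²) = √625 = 25
Perimeter = 25 + 5 + 15 + 25 = 70.

70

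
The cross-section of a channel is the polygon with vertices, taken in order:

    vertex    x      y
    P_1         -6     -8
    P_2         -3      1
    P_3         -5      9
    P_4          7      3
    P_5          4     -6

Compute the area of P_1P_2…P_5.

Apply the shoelace (surveyor's) formula: 2A = Σ (x_i·y_{i+1} − x_{i+1}·y_i), indices taken mod 5.
Cross-terms: -30, -22, -78, -54, -68  ⇒  Σ = -252
Area = |Σ|/2 = 126.

126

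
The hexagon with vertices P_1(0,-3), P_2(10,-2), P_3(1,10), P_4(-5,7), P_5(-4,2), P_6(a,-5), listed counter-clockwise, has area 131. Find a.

The doubled signed area Σ (x_i y_{i+1} − x_{i+1} y_i) is linear in a.
With a=0 it equals 227; the coefficient of a is -5 (from the two edges through P_6).
So -5·a + 227 = 2·131 = 262 ⇒ a = -7.

-7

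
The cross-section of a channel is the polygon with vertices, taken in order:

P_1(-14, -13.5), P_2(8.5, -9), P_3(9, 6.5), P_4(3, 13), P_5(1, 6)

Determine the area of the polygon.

Apply the surveyor's formula: 2A = Σ (x_i·y_{i+1} − x_{i+1}·y_i), indices taken mod 5.
Cross-terms: 240.75, 136.25, 97.5, 5, 70.5  ⇒  Σ = 550
Area = |Σ|/2 = 275.

275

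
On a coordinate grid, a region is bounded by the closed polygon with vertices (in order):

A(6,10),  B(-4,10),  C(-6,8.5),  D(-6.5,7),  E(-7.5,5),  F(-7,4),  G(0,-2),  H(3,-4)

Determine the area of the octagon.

Σ = (100) + (26) + (13.25) + (20) + (5) + (14) + (6) + (54) = 238.25
Area = |Σ|/2 = 119.125.

119.125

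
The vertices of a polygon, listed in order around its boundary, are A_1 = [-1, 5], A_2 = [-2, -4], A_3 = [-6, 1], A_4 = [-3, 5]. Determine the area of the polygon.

24.5

Apply Gauss's area formula: 2A = Σ (x_i·y_{i+1} − x_{i+1}·y_i), indices taken mod 4.
Σ = (14) + (-26) + (-27) + (-10) = -49
Area = |Σ|/2 = 24.5.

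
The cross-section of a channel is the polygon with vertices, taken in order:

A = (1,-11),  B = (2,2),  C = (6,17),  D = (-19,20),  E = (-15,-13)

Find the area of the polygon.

607

Apply the surveyor's formula: 2A = Σ (x_i·y_{i+1} − x_{i+1}·y_i), indices taken mod 5.
Σ = (24) + (22) + (443) + (547) + (178) = 1214
Area = |Σ|/2 = 607.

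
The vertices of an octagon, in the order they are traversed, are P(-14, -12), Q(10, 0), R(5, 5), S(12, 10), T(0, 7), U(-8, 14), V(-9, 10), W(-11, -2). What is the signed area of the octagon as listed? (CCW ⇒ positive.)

Cross-terms: 120, 50, -10, 84, 56, 46, 128, 104  ⇒  Σ = 578
Signed area = Σ/2 = 289 (positive ⇒ counter-clockwise traversal).

289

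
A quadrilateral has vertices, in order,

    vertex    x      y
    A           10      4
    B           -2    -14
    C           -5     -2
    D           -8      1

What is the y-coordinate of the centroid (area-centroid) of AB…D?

-81/29

Apply the shoelace formula. First the cross-terms c_i = x_i·y_{i+1} − x_{i+1}·y_i:
  -132, -66, -21, -42  ⇒  2A = -261, A = -130.5.
Then Σ (y_i + y_{i+1})·c_i = 2187, so ȳ = 2187 / (6·(-130.5)) = -81/29.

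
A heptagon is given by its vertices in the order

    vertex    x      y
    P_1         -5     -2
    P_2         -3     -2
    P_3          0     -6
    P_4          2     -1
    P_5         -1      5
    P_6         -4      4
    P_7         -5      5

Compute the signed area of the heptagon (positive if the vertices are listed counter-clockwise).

Apply the shoelace formula: 2A = Σ (x_i·y_{i+1} − x_{i+1}·y_i), indices taken mod 7.
Cross-terms: 4, 18, 12, 9, 16, 0, 35  ⇒  Σ = 94
Signed area = Σ/2 = 47 (positive ⇒ counter-clockwise traversal).

47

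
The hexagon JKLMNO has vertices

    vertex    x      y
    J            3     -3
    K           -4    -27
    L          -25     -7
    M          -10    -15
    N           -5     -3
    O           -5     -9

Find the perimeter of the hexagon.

100

|JK| = √((-7)² + (-24)²) = √625 = 25
|KL| = √((-21)² + (20)²) = √841 = 29
|LM| = √((15)² + (-8)²) = √289 = 17
|MN| = √((5)² + (12)²) = √169 = 13
|NO| = √((0)² + (-6)²) = √36 = 6
|OJ| = √((8)² + (6)²) = √100 = 10
Perimeter = 25 + 29 + 17 + 13 + 6 + 10 = 100.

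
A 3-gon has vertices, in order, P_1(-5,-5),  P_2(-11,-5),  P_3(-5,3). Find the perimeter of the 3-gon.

24

|P_1P_2| = √((-6)² + (0)²) = √36 = 6
|P_2P_3| = √((6)² + (8)²) = √100 = 10
|P_3P_1| = √((0)² + (-8)²) = √64 = 8
Perimeter = 6 + 10 + 8 = 24.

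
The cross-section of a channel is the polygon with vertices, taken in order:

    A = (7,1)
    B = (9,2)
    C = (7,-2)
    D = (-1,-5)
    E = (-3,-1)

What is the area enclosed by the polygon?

Apply the surveyor's formula: 2A = Σ (x_i·y_{i+1} − x_{i+1}·y_i), indices taken mod 5.
A→B: (7)(2) − (9)(1) = 5
B→C: (9)(-2) − (7)(2) = -32
C→D: (7)(-5) − (-1)(-2) = -37
D→E: (-1)(-1) − (-3)(-5) = -14
E→A: (-3)(1) − (7)(-1) = 4
Σ = -74
Area = |Σ|/2 = 37.

37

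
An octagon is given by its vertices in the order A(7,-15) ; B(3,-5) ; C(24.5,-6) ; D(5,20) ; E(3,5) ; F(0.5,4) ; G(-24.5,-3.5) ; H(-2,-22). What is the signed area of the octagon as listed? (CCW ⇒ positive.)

710.625

Apply Gauss's area formula: 2A = Σ (x_i·y_{i+1} − x_{i+1}·y_i), indices taken mod 8.
Σ = (10) + (104.5) + (520) + (-35) + (9.5) + (96.25) + (532) + (184) = 1421.25
Signed area = Σ/2 = 710.625 (positive ⇒ counter-clockwise traversal).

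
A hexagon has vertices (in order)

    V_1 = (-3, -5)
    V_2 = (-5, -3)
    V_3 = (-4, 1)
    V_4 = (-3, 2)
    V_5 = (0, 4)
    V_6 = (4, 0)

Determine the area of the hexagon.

Cross-terms: -16, -17, -5, -12, -16, -20  ⇒  Σ = -86
Area = |Σ|/2 = 43.

43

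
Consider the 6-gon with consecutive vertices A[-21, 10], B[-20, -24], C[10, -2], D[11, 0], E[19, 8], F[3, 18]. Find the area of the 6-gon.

910

Apply Gauss's area formula: 2A = Σ (x_i·y_{i+1} − x_{i+1}·y_i), indices taken mod 6.
Σ = (704) + (280) + (22) + (88) + (318) + (408) = 1820
Area = |Σ|/2 = 910.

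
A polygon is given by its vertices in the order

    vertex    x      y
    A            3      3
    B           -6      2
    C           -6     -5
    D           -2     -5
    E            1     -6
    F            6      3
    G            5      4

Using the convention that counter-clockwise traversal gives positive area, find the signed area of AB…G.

Cross-terms: 24, 42, 20, 17, 39, 9, 3  ⇒  Σ = 154
Signed area = Σ/2 = 77 (positive ⇒ counter-clockwise traversal).

77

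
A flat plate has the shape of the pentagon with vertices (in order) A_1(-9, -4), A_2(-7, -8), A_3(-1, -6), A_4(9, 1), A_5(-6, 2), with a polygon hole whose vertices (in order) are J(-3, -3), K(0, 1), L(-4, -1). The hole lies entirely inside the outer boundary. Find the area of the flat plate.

Outer boundary:
Σ = (44) + (34) + (53) + (24) + (42) = 197
Area = |Σ|/2 = 98.5.
Hole:
Apply Gauss's area formula: 2A = Σ (x_i·y_{i+1} − x_{i+1}·y_i), indices taken mod 3.
Σ = (-3) + (4) + (9) = 10
Area = |Σ|/2 = 5.
Net area = 98.5 − 5 = 93.5.

93.5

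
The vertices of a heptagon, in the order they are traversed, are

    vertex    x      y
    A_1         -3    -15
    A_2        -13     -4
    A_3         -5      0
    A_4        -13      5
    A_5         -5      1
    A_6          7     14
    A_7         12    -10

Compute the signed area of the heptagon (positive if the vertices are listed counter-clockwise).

-370.5

Apply the shoelace (surveyor's) formula: 2A = Σ (x_i·y_{i+1} − x_{i+1}·y_i), indices taken mod 7.
Σ = (-183) + (-20) + (-25) + (12) + (-77) + (-238) + (-210) = -741
Signed area = Σ/2 = -370.5 (negative ⇒ clockwise traversal).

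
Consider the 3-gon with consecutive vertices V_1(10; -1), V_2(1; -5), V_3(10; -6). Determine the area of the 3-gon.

Apply the shoelace (surveyor's) formula: 2A = Σ (x_i·y_{i+1} − x_{i+1}·y_i), indices taken mod 3.
Cross-terms: -49, 44, 50  ⇒  Σ = 45
Area = |Σ|/2 = 22.5.

22.5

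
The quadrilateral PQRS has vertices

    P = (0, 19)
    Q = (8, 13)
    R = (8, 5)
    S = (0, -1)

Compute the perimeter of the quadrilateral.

|PQ| = √((8)² + (-6)²) = √100 = 10
|QR| = √((0)² + (-8)²) = √64 = 8
|RS| = √((-8)² + (-6)²) = √100 = 10
|SP| = √((0)² + (20)²) = √400 = 20
Perimeter = 10 + 8 + 10 + 20 = 48.

48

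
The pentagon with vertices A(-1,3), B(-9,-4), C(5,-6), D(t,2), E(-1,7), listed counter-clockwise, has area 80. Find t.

Write out the shoelace sum; only the two edges meeting at D involve t:
2·Area = [(5·2 − t·(-6)) + (t·7 − (-1)·2)] + 109
       = 13·t + 121 = 160
⇒ t = 3.

3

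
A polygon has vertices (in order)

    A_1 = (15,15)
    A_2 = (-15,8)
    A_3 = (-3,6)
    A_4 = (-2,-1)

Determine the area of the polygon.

Apply the shoelace formula: 2A = Σ (x_i·y_{i+1} − x_{i+1}·y_i), indices taken mod 4.
Σ = (345) + (-66) + (15) + (-15) = 279
Area = |Σ|/2 = 139.5.

139.5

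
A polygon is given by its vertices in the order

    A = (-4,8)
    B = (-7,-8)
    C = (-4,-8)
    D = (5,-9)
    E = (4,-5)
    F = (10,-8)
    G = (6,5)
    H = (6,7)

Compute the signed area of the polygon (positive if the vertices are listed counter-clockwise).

A→B: (-4)(-8) − (-7)(8) = 88
B→C: (-7)(-8) − (-4)(-8) = 24
C→D: (-4)(-9) − (5)(-8) = 76
D→E: (5)(-5) − (4)(-9) = 11
E→F: (4)(-8) − (10)(-5) = 18
F→G: (10)(5) − (6)(-8) = 98
G→H: (6)(7) − (6)(5) = 12
H→A: (6)(8) − (-4)(7) = 76
Σ = 403
Signed area = Σ/2 = 201.5 (positive ⇒ counter-clockwise traversal).

201.5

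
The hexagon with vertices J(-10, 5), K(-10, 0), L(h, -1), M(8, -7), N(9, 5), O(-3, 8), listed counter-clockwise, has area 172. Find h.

Write out the shoelace sum; only the two edges meeting at L involve h:
2·Area = [((-10)·(-1) − h·0) + (h·(-7) − 8·(-1))] + 305
       = -7·h + 323 = 344
⇒ h = -3.

-3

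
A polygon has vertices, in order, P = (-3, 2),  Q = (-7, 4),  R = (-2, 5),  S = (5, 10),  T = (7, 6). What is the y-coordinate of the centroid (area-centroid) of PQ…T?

Apply the shoelace (surveyor's) formula. First the cross-terms c_i = x_i·y_{i+1} − x_{i+1}·y_i:
  2, -27, -45, -40, 32  ⇒  2A = -78, A = -39.
Then Σ (y_i + y_{i+1})·c_i = -1290, so ȳ = -1290 / (6·(-39)) = 215/39.

215/39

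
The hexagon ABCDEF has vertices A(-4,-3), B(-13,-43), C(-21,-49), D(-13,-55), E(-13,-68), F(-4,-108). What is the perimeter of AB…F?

220

|AB| = √((-9)² + (-40)²) = √1681 = 41
|BC| = √((-8)² + (-6)²) = √100 = 10
|CD| = √((8)² + (-6)²) = √100 = 10
|DE| = √((0)² + (-13)²) = √169 = 13
|EF| = √((9)² + (-40)²) = √1681 = 41
|FA| = √((0)² + (105)²) = √11025 = 105
Perimeter = 41 + 10 + 10 + 13 + 41 + 105 = 220.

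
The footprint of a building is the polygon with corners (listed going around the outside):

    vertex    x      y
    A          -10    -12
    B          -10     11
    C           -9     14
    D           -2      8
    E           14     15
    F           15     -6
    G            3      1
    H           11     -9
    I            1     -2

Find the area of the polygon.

Σ = (-230) + (-41) + (-44) + (-142) + (-309) + (33) + (-38) + (-13) + (-32) = -816
Area = |Σ|/2 = 408.

408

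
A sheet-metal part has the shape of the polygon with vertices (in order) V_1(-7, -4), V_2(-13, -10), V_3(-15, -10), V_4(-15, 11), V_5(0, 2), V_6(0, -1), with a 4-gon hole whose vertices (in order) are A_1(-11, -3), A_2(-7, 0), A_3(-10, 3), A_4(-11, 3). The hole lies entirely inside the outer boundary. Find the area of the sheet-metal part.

163.5

Outer boundary:
Apply Gauss's area formula: 2A = Σ (x_i·y_{i+1} − x_{i+1}·y_i), indices taken mod 6.
Σ = (18) + (-20) + (-315) + (-30) + (0) + (-7) = -354
Area = |Σ|/2 = 177.
Hole:
Apply the shoelace formula: 2A = Σ (x_i·y_{i+1} − x_{i+1}·y_i), indices taken mod 4.
A_1→A_2: (-11)(0) − (-7)(-3) = -21
A_2→A_3: (-7)(3) − (-10)(0) = -21
A_3→A_4: (-10)(3) − (-11)(3) = 3
A_4→A_1: (-11)(-3) − (-11)(3) = 66
Σ = 27
Area = |Σ|/2 = 13.5.
Net area = 177 − 13.5 = 163.5.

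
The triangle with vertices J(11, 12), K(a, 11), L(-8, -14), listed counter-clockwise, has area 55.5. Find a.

6

Write out the shoelace sum; only the two edges meeting at K involve a:
2·Area = [(11·11 − a·12) + (a·(-14) − (-8)·11)] + 58
       = -26·a + 267 = 111
⇒ a = 6.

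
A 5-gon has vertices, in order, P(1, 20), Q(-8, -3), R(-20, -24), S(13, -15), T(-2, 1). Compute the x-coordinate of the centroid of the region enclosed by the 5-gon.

Apply the surveyor's formula. First the cross-terms c_i = x_i·y_{i+1} − x_{i+1}·y_i:
  157, 132, 612, -17, -41  ⇒  2A = 843, A = 421.5.
Then Σ (x_i + x_{i+1})·c_i = -9225, so x̄ = -9225 / (6·421.5) = -1025/281.

-1025/281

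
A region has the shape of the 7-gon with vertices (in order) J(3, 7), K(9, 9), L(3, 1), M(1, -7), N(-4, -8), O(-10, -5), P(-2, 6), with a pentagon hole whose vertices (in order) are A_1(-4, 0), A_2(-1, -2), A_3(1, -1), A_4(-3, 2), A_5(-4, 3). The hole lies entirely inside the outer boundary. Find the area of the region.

126.5

Outer boundary:
Apply the shoelace formula: 2A = Σ (x_i·y_{i+1} − x_{i+1}·y_i), indices taken mod 7.
Σ = (-36) + (-18) + (-22) + (-36) + (-60) + (-70) + (-32) = -274
Area = |Σ|/2 = 137.
Hole:
Apply the shoelace formula: 2A = Σ (x_i·y_{i+1} − x_{i+1}·y_i), indices taken mod 5.
Cross-terms: 8, 3, -1, -1, 12  ⇒  Σ = 21
Area = |Σ|/2 = 10.5.
Net area = 137 − 10.5 = 126.5.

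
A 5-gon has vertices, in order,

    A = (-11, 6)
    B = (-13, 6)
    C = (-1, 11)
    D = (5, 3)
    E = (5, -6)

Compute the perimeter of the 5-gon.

54

|AB| = √((-2)² + (0)²) = √4 = 2
|BC| = √((12)² + (5)²) = √169 = 13
|CD| = √((6)² + (-8)²) = √100 = 10
|DE| = √((0)² + (-9)²) = √81 = 9
|EA| = √((-16)² + (12)²) = √400 = 20
Perimeter = 2 + 13 + 10 + 9 + 20 = 54.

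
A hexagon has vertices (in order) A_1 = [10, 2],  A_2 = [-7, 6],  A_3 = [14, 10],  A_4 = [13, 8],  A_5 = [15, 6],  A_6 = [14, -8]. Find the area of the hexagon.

118

Apply the shoelace formula: 2A = Σ (x_i·y_{i+1} − x_{i+1}·y_i), indices taken mod 6.
Σ = (74) + (-154) + (-18) + (-42) + (-204) + (108) = -236
Area = |Σ|/2 = 118.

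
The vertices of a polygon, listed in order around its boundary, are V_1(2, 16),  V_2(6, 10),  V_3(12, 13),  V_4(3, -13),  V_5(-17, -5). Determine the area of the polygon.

Cross-terms: -76, -42, -195, -236, -262  ⇒  Σ = -811
Area = |Σ|/2 = 405.5.

405.5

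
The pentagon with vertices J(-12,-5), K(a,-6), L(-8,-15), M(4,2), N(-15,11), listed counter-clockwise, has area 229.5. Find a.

-11

Write out the shoelace sum; only the two edges meeting at K involve a:
2·Area = [((-12)·(-6) − a·(-5)) + (a·(-15) − (-8)·(-6))] + 325
       = -10·a + 349 = 459
⇒ a = -11.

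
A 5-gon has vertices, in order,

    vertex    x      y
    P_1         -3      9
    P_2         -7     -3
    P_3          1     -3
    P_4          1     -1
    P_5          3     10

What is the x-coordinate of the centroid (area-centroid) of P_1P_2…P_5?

Apply the shoelace formula. First the cross-terms c_i = x_i·y_{i+1} − x_{i+1}·y_i:
  72, 24, 2, 13, 57  ⇒  2A = 168, A = 84.
Then Σ (x_i + x_{i+1})·c_i = -808, so x̄ = -808 / (6·84) = -101/63.

-101/63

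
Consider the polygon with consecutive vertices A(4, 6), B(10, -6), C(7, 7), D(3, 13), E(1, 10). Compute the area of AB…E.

Apply the surveyor's formula: 2A = Σ (x_i·y_{i+1} − x_{i+1}·y_i), indices taken mod 5.
Σ = (-84) + (112) + (70) + (17) + (-34) = 81
Area = |Σ|/2 = 40.5.

40.5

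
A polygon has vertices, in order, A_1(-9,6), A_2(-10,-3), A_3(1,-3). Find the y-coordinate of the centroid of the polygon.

Apply the shoelace formula. First the cross-terms c_i = x_i·y_{i+1} − x_{i+1}·y_i:
  87, 33, -21  ⇒  2A = 99, A = 49.5.
Then Σ (y_i + y_{i+1})·c_i = 0, so ȳ = 0 / (6·49.5) = 0.

0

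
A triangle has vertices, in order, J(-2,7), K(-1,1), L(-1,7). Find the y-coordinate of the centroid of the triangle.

Apply the surveyor's formula. First the cross-terms c_i = x_i·y_{i+1} − x_{i+1}·y_i:
  5, -6, 7  ⇒  2A = 6, A = 3.
Then Σ (y_i + y_{i+1})·c_i = 90, so ȳ = 90 / (6·3) = 5.

5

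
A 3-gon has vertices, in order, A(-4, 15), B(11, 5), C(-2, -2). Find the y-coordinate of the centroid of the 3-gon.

6

Apply Gauss's area formula. First the cross-terms c_i = x_i·y_{i+1} − x_{i+1}·y_i:
  -185, -12, -38  ⇒  2A = -235, A = -117.5.
Then Σ (y_i + y_{i+1})·c_i = -4230, so ȳ = -4230 / (6·(-117.5)) = 6.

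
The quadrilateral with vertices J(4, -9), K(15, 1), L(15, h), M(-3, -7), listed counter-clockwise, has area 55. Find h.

2

The doubled signed area Σ (x_i y_{i+1} − x_{i+1} y_i) is linear in h.
With h=0 it equals 74; the coefficient of h is 18 (from the two edges through L).
So 18·h + 74 = 2·55 = 110 ⇒ h = 2.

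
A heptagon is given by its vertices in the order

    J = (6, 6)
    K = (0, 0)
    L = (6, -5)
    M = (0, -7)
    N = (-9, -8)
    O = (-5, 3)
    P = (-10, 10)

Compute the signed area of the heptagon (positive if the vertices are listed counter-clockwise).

-156

Σ = (0) + (0) + (-42) + (-63) + (-67) + (-20) + (-120) = -312
Signed area = Σ/2 = -156 (negative ⇒ clockwise traversal).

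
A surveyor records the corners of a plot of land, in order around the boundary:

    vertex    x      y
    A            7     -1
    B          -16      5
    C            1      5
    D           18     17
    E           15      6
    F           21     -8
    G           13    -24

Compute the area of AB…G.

Cross-terms: 19, -85, -73, -147, -246, -400, 155  ⇒  Σ = -777
Area = |Σ|/2 = 388.5.

388.5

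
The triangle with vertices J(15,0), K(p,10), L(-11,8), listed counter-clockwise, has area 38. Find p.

Write out the shoelace sum; only the two edges meeting at K involve p:
2·Area = [(15·10 − p·0) + (p·8 − (-11)·10)] + -120
       = 8·p + 140 = 76
⇒ p = -8.

-8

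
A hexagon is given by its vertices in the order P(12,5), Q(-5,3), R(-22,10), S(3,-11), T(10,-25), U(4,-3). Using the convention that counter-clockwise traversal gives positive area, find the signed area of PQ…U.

Apply the shoelace formula: 2A = Σ (x_i·y_{i+1} − x_{i+1}·y_i), indices taken mod 6.
P→Q: (12)(3) − (-5)(5) = 61
Q→R: (-5)(10) − (-22)(3) = 16
R→S: (-22)(-11) − (3)(10) = 212
S→T: (3)(-25) − (10)(-11) = 35
T→U: (10)(-3) − (4)(-25) = 70
U→P: (4)(5) − (12)(-3) = 56
Σ = 450
Signed area = Σ/2 = 225 (positive ⇒ counter-clockwise traversal).

225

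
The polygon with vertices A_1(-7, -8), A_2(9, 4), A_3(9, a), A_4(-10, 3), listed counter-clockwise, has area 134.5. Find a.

Write out the shoelace sum; only the two edges meeting at A_3 involve a:
2·Area = [(9·a − 9·4) + (9·3 − (-10)·a)] + 145
       = 19·a + 136 = 269
⇒ a = 7.

7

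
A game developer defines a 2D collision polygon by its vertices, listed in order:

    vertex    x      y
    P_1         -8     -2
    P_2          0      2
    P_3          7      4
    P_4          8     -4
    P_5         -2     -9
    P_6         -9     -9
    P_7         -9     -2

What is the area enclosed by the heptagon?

147

Σ = (-16) + (-14) + (-60) + (-80) + (-63) + (-63) + (2) = -294
Area = |Σ|/2 = 147.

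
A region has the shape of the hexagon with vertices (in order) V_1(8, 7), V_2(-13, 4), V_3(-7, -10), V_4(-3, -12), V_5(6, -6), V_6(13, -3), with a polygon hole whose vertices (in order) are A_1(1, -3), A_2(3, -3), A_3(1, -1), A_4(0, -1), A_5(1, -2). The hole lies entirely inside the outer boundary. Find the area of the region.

Outer boundary:
Σ = (123) + (158) + (54) + (90) + (60) + (115) = 600
Area = |Σ|/2 = 300.
Hole:
Apply the shoelace (surveyor's) formula: 2A = Σ (x_i·y_{i+1} − x_{i+1}·y_i), indices taken mod 5.
Cross-terms: 6, 0, -1, 1, -1  ⇒  Σ = 5
Area = |Σ|/2 = 2.5.
Net area = 300 − 2.5 = 297.5.

297.5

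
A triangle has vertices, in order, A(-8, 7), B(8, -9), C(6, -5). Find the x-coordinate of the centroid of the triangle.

Apply the shoelace formula. First the cross-terms c_i = x_i·y_{i+1} − x_{i+1}·y_i:
  16, 14, 2  ⇒  2A = 32, A = 16.
Then Σ (x_i + x_{i+1})·c_i = 192, so x̄ = 192 / (6·16) = 2.

2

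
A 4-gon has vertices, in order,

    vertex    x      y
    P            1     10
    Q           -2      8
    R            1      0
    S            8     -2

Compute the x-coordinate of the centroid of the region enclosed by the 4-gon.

7/3

Apply Gauss's area formula. First the cross-terms c_i = x_i·y_{i+1} − x_{i+1}·y_i:
  28, -8, -2, 82  ⇒  2A = 100, A = 50.
Then Σ (x_i + x_{i+1})·c_i = 700, so x̄ = 700 / (6·50) = 7/3.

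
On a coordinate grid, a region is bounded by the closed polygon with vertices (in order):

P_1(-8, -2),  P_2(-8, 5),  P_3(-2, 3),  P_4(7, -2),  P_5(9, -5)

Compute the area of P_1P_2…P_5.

81

Cross-terms: -56, -14, -17, -17, -58  ⇒  Σ = -162
Area = |Σ|/2 = 81.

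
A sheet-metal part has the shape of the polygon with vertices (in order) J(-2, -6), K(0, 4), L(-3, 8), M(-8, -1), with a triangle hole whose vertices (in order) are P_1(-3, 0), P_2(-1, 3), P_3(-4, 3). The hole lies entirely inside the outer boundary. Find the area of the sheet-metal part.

54

Outer boundary:
Σ = (-8) + (12) + (67) + (46) = 117
Area = |Σ|/2 = 58.5.
Hole:
Apply Gauss's area formula: 2A = Σ (x_i·y_{i+1} − x_{i+1}·y_i), indices taken mod 3.
Cross-terms: -9, 9, 9  ⇒  Σ = 9
Area = |Σ|/2 = 4.5.
Net area = 58.5 − 4.5 = 54.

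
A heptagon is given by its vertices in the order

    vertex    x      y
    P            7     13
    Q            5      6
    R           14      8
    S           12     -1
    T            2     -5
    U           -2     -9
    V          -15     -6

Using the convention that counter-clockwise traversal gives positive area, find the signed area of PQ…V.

-269.5

Apply the shoelace formula: 2A = Σ (x_i·y_{i+1} − x_{i+1}·y_i), indices taken mod 7.
Σ = (-23) + (-44) + (-110) + (-58) + (-28) + (-123) + (-153) = -539
Signed area = Σ/2 = -269.5 (negative ⇒ clockwise traversal).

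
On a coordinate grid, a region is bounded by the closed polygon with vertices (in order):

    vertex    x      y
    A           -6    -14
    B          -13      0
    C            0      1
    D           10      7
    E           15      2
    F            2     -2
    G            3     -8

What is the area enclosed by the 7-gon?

212

Apply the surveyor's formula: 2A = Σ (x_i·y_{i+1} − x_{i+1}·y_i), indices taken mod 7.
Cross-terms: -182, -13, -10, -85, -34, -10, -90  ⇒  Σ = -424
Area = |Σ|/2 = 212.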